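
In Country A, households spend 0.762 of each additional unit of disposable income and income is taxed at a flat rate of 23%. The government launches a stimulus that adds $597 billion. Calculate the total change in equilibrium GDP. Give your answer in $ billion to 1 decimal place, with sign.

Expenditure multiplier = 1/(1 − c(1−t)) = 1/(1 − 0.762×0.77) = 1/0.41326 ≈ 2.42.
ΔY = k × ΔG = (+$597 billion) / 0.41326 ≈ +$1,444.6 billion.

+$1,444.6 billion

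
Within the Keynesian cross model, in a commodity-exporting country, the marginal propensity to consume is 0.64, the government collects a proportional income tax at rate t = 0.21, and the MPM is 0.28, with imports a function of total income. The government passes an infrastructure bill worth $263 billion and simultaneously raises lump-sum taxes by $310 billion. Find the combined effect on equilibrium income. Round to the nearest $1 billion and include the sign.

Expenditure multiplier = 1/(1 − c(1−t) + m) = 1/(1 − 0.64×0.79 + 0.28) = 1/0.7744 ≈ 1.291.
ΔG contributes k·ΔG = (+$263 billion) / 0.7744 ≈ +$339.6 billion.
ΔT of +$310 billion changes first-round spending by −c·ΔT = −$198.4 billion, contributing k·(−c·ΔT) = (−$198.4 billion) / 0.7744 ≈ −$256.2 billion.
Net ΔY = k(ΔG − c·ΔT) = (+$64.6 billion) / 0.7744 ≈ +$83 billion.

+$83 billion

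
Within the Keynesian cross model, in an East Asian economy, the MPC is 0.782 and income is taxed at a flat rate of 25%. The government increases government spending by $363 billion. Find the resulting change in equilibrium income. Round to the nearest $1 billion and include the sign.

Spending multiplier = 1/(1 − c(1−t)) = 1/(1 − 0.782×0.75) = 1/0.4135 ≈ 2.418.
ΔY = k × ΔG = (+$363 billion) / 0.4135 ≈ +$878 billion.

+$878 billion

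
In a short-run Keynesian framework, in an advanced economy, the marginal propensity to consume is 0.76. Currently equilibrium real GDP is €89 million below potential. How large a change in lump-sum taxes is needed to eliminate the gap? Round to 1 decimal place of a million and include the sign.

−€28.1 million

Spending multiplier = 1/(1 − MPC) = 1/(1 − 0.76) = 1/0.24 ≈ 4.167.
Tax multiplier = −c·k = −0.76/0.24 ≈ −3.167. Need ΔY = +€89 million, so ΔT = ΔY/(−c·k) = −(+€89 million) × 0.24 / 0.76 ≈ −€28.1 million.
The government should cut lump-sum taxes by €28.1 million.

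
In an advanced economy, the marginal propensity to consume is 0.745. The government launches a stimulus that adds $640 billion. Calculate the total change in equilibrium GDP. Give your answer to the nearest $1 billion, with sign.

Expenditure multiplier = 1/(1 − MPC) = 1/(1 − 0.745) = 1/0.255 ≈ 3.922.
ΔY = k × ΔG = (+$640 billion) / 0.255 ≈ +$2,510 billion.

+$2,510 billion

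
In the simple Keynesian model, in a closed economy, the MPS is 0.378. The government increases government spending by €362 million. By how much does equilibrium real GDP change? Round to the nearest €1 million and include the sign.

+€958 million

MPC = 1 − MPS = 1 − 0.378 = 0.622.
Expenditure multiplier = 1/(1 − MPC) = 1/(1 − 0.622) = 1/0.378 ≈ 2.646.
ΔY = k × ΔG = (+€362 million) / 0.378 ≈ +€958 million.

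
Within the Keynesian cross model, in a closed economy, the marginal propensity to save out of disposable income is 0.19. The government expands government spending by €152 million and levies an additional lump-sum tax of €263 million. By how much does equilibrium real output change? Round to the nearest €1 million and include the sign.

−€321 million

MPC = 1 − MPS = 1 − 0.19 = 0.81.
Expenditure multiplier = 1/(1 − MPC) = 1/(1 − 0.81) = 1/0.19 ≈ 5.263.
ΔG contributes k·ΔG = (+€152 million) / 0.19 = +€800 million.
ΔT of +€263 million changes first-round spending by −c·ΔT = −€213.03 million, contributing k·(−c·ΔT) = (−€213.03 million) / 0.19 ≈ −€1,121.2 million.
Net ΔY = k(ΔG − c·ΔT) = (−€61.03 million) / 0.19 ≈ −€321 million.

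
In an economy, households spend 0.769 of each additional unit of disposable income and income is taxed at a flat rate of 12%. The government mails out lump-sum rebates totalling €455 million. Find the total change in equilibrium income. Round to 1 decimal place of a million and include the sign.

+€1,082.3 million

A lump-sum tax change of −€455 million shifts disposable income by +€455 million; first-round consumption changes by −c × ΔT = −0.769 × (−€455 million) = +€349.895 million.
Expenditure multiplier = 1/(1 − c(1−t)) = 1/(1 − 0.769×0.88) = 1/0.32328 ≈ 3.093.
The tax multiplier is −c × k ≈ −2.379, so ΔY = k × (−c·ΔT) = (+€349.895 million) / 0.32328 ≈ +€1,082.3 million.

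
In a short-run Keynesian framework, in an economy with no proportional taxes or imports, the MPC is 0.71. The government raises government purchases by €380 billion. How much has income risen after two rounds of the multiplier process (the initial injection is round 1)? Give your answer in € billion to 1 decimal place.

Round 1 adds ΔG = €380 billion; each later round is MPC = 0.71 times the previous.
After 2 rounds: 380 + 269.8 = ΔG·(1 − c^2)/(1 − c) = 380 × (1 − 0.5041)/0.29 = €649.8 billion.

€649.8 billion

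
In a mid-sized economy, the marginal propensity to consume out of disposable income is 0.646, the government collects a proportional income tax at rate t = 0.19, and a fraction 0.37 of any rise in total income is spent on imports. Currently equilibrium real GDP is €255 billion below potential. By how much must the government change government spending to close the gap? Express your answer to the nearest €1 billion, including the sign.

Spending multiplier = 1/(1 − c(1−t) + m) = 1/(1 − 0.646×0.81 + 0.37) = 1/0.84674 ≈ 1.181.
Need ΔY = +€255 billion, so ΔG = ΔY/k = (+€255 billion) × 0.84674 ≈ +€216 billion.
The government should increase government spending by €216 billion.

+€216 billion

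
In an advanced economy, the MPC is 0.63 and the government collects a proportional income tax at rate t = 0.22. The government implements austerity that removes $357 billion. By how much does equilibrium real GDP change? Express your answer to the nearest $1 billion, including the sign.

−$702 billion

Spending multiplier = 1/(1 − c(1−t)) = 1/(1 − 0.63×0.78) = 1/0.5086 ≈ 1.966.
ΔY = k × ΔG = (−$357 billion) / 0.5086 ≈ −$702 billion.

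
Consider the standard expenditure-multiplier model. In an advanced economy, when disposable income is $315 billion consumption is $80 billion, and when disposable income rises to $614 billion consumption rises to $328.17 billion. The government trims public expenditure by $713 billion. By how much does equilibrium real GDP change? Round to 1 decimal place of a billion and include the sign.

−$4,194.1 billion

MPC = ΔC/ΔYd = (328.17 − 80)/(614 − 315) = 248.17/299 = 0.83.
Spending multiplier = 1/(1 − MPC) = 1/(1 − 0.83) = 1/0.17 ≈ 5.882.
ΔY = k × ΔG = (−$713 billion) / 0.17 ≈ −$4,194.1 billion.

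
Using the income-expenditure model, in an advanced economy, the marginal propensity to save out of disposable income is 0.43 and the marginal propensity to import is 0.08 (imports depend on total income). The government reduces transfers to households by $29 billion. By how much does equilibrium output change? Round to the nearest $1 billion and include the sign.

MPC = 1 − MPS = 1 − 0.43 = 0.57.
The transfer change shifts disposable income by −$29 billion, so first-round consumption changes by c·ΔTR = 0.57 × (−$29 billion) = −$16.53 billion.
Expenditure multiplier = 1/(1 − c + m) = 1/(1 − 0.57 + 0.08) = 1/0.51 ≈ 1.961.
The transfer multiplier is c × k ≈ 1.118, so ΔY = k × (c·ΔTR) = (−$16.53 billion) / 0.51 ≈ −$32 billion.

−$32 billion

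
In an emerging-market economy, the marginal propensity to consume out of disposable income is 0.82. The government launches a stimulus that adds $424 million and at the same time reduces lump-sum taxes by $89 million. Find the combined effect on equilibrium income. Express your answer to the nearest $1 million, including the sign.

Expenditure multiplier = 1/(1 − MPC) = 1/(1 − 0.82) = 1/0.18 ≈ 5.556.
ΔG contributes k·ΔG = (+$424 million) / 0.18 ≈ +$2,355.6 million.
ΔT of −$89 million changes first-round spending by −c·ΔT = +$72.98 million, contributing k·(−c·ΔT) = (+$72.98 million) / 0.18 ≈ +$405.4 million.
Net ΔY = k(ΔG − c·ΔT) = (+$496.98 million) / 0.18 = +$2,761 million.

+$2,761 million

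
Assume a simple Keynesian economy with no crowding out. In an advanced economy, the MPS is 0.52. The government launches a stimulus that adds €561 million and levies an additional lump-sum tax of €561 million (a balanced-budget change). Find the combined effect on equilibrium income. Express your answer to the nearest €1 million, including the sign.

+€561 million

MPC = 1 − MPS = 1 − 0.52 = 0.48.
Expenditure multiplier = 1/(1 − MPC) = 1/(1 − 0.48) = 1/0.52 ≈ 1.923.
ΔG contributes k·ΔG = (+€561 million) / 0.52 ≈ +€1,078.8 million.
ΔT of +€561 million changes first-round spending by −c·ΔT = −€269.28 million, contributing k·(−c·ΔT) = (−€269.28 million) / 0.52 ≈ −€517.8 million.
With ΔG = ΔT and no other leakages, the balanced-budget multiplier is 1, so ΔY = ΔG = +€561 million.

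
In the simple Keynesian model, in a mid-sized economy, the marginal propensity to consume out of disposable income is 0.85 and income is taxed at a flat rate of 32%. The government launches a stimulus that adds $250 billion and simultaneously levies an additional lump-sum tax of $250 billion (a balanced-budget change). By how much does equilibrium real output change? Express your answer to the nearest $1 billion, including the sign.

Expenditure multiplier = 1/(1 − c(1−t)) = 1/(1 − 0.85×0.68) = 1/0.422 ≈ 2.37.
ΔG contributes k·ΔG = (+$250 billion) / 0.422 ≈ +$592.4 billion.
ΔT of +$250 billion changes first-round spending by −c·ΔT = −$212.5 billion, contributing k·(−c·ΔT) = (−$212.5 billion) / 0.422 ≈ −$503.6 billion.
Net ΔY = k(ΔG − c·ΔT) = (+$37.5 billion) / 0.422 ≈ +$89 billion.

+$89 billion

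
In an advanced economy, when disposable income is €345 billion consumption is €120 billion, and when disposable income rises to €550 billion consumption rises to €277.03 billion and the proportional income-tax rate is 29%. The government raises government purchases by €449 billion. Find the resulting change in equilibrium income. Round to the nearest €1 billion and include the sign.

+€984 billion

MPC = ΔC/ΔYd = (277.03 − 120)/(550 − 345) = 157.03/205 = 0.766.
Government-spending multiplier = 1/(1 − c(1−t)) = 1/(1 − 0.766×0.71) = 1/0.45614 ≈ 2.192.
ΔY = k × ΔG = (+€449 billion) / 0.45614 ≈ +€984 billion.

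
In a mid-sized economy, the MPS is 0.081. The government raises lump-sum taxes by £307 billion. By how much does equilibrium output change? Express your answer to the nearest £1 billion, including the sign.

−£3,483 billion

MPC = 1 − MPS = 1 − 0.081 = 0.919.
A lump-sum tax change of +£307 billion shifts disposable income by −£307 billion; first-round consumption changes by −c × ΔT = −0.919 × (+£307 billion) = −£282.133 billion.
Expenditure multiplier = 1/(1 − MPC) = 1/(1 − 0.919) = 1/0.081 ≈ 12.346.
The tax multiplier is −c × k ≈ −11.346, so ΔY = k × (−c·ΔT) = (−£282.133 billion) / 0.081 ≈ −£3,483 billion.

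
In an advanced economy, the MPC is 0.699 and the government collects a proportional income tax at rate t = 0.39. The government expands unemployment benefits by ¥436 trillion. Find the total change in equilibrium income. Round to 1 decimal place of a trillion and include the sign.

+¥531.3 trillion

The transfer change shifts disposable income by +¥436 trillion, so first-round consumption changes by c·ΔTR = 0.699 × (+¥436 trillion) = +¥304.764 trillion.
Expenditure multiplier = 1/(1 − c(1−t)) = 1/(1 − 0.699×0.61) = 1/0.57361 ≈ 1.743.
The transfer multiplier is c × k ≈ 1.219, so ΔY = k × (c·ΔTR) = (+¥304.764 trillion) / 0.57361 ≈ +¥531.3 trillion.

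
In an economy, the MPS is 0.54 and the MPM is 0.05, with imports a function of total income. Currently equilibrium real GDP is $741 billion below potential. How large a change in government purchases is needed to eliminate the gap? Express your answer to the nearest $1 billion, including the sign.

+$437 billion

MPC = 1 − MPS = 1 − 0.54 = 0.46.
Spending multiplier = 1/(1 − c + m) = 1/(1 − 0.46 + 0.05) = 1/0.59 ≈ 1.695.
Need ΔY = +$741 billion, so ΔG = ΔY/k = (+$741 billion) × 0.59 ≈ +$437 billion.
The government should increase government purchases by $437 billion.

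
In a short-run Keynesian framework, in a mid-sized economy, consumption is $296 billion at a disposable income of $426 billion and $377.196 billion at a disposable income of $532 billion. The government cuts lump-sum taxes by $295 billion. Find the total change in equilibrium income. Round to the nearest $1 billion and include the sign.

MPC = ΔC/ΔYd = (377.196 − 296)/(532 − 426) = 81.196/106 = 0.766.
A lump-sum tax change of −$295 billion shifts disposable income by +$295 billion; first-round consumption changes by −c × ΔT = −0.766 × (−$295 billion) = +$225.97 billion.
Expenditure multiplier = 1/(1 − MPC) = 1/(1 − 0.766) = 1/0.234 ≈ 4.274.
The tax multiplier is −c × k ≈ −3.274, so ΔY = k × (−c·ΔT) = (+$225.97 billion) / 0.234 ≈ +$966 billion.

+$966 billion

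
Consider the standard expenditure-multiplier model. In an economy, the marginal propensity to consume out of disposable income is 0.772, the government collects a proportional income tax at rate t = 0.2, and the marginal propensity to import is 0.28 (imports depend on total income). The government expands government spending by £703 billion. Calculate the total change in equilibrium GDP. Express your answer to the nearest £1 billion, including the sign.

+£1,061 billion

Spending multiplier = 1/(1 − c(1−t) + m) = 1/(1 − 0.772×0.8 + 0.28) = 1/0.6624 ≈ 1.51.
ΔY = k × ΔG = (+£703 billion) / 0.6624 ≈ +£1,061 billion.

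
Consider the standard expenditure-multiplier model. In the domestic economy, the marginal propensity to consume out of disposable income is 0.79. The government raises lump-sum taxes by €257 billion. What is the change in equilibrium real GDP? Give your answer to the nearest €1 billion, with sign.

A lump-sum tax change of +€257 billion shifts disposable income by −€257 billion; first-round consumption changes by −c × ΔT = −0.79 × (+€257 billion) = −€203.03 billion.
Expenditure multiplier = 1/(1 − MPC) = 1/(1 − 0.79) = 1/0.21 ≈ 4.762.
The tax multiplier is −c × k ≈ −3.762, so ΔY = k × (−c·ΔT) = (−€203.03 billion) / 0.21 ≈ −€967 billion.

−€967 billion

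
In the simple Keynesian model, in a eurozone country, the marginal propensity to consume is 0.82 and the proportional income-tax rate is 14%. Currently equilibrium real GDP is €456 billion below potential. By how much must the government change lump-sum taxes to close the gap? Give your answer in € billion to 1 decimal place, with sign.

−€163.9 billion

Spending multiplier = 1/(1 − c(1−t)) = 1/(1 − 0.82×0.86) = 1/0.2948 ≈ 3.392.
Tax multiplier = −c·k = −0.82/0.2948 ≈ −2.782. Need ΔY = +€456 billion, so ΔT = ΔY/(−c·k) = −(+€456 billion) × 0.2948 / 0.82 ≈ −€163.9 billion.
The government should cut lump-sum taxes by €163.9 billion.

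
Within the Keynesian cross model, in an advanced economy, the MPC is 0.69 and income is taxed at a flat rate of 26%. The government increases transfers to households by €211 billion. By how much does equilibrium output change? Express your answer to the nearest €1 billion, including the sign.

The transfer change shifts disposable income by +€211 billion, so first-round consumption changes by c·ΔTR = 0.69 × (+€211 billion) = +€145.59 billion.
Expenditure multiplier = 1/(1 − c(1−t)) = 1/(1 − 0.69×0.74) = 1/0.4894 ≈ 2.043.
The transfer multiplier is c × k ≈ 1.41, so ΔY = k × (c·ΔTR) = (+€145.59 billion) / 0.4894 ≈ +€297 billion.

+€297 billion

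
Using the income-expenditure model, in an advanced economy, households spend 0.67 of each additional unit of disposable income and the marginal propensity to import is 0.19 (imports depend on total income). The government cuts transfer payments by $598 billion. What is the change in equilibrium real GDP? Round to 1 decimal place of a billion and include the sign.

−$770.5 billion

The transfer change shifts disposable income by −$598 billion, so first-round consumption changes by c·ΔTR = 0.67 × (−$598 billion) = −$400.66 billion.
Expenditure multiplier = 1/(1 − c + m) = 1/(1 − 0.67 + 0.19) = 1/0.52 ≈ 1.923.
The transfer multiplier is c × k ≈ 1.288, so ΔY = k × (c·ΔTR) = (−$400.66 billion) / 0.52 = −$770.5 billion.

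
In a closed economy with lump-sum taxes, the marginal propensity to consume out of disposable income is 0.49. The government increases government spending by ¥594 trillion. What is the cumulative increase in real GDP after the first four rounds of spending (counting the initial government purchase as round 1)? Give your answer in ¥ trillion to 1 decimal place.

Round 1 adds ΔG = ¥594 trillion; each later round is MPC = 0.49 times the previous.
After 4 rounds: 594 + 291.06 + 142.6194 + 69.883506 = ΔG·(1 − c^4)/(1 − c) = 594 × (1 − 0.05764801)/0.51 ≈ ¥1,097.6 trillion.

¥1,097.6 trillion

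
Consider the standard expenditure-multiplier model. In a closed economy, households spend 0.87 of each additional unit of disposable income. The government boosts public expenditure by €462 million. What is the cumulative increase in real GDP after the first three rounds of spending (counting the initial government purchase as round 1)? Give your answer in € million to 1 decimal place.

€1,213.6 million

Round 1 adds ΔG = €462 million; each later round is MPC = 0.87 times the previous.
After 3 rounds: 462 + 401.94 + 349.6878 = ΔG·(1 − c^3)/(1 − c) = 462 × (1 − 0.658503)/0.13 ≈ €1,213.6 million.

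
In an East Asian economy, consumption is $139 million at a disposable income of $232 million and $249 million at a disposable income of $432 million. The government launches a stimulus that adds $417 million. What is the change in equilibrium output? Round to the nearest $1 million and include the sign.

+$927 million

MPC = ΔC/ΔYd = (249 − 139)/(432 − 232) = 110/200 = 0.55.
Spending multiplier = 1/(1 − MPC) = 1/(1 − 0.55) = 1/0.45 ≈ 2.222.
ΔY = k × ΔG = (+$417 million) / 0.45 ≈ +$927 million.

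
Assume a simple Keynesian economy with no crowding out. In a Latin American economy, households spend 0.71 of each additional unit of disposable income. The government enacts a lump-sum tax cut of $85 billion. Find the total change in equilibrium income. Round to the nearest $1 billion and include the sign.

A lump-sum tax change of −$85 billion shifts disposable income by +$85 billion; first-round consumption changes by −c × ΔT = −0.71 × (−$85 billion) = +$60.35 billion.
Expenditure multiplier = 1/(1 − MPC) = 1/(1 − 0.71) = 1/0.29 ≈ 3.448.
The tax multiplier is −c × k ≈ −2.448, so ΔY = k × (−c·ΔT) = (+$60.35 billion) / 0.29 ≈ +$208 billion.

+$208 billion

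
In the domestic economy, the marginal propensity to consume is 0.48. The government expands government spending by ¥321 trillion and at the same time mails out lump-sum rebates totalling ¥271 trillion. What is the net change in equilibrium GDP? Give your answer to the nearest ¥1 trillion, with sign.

Expenditure multiplier = 1/(1 − MPC) = 1/(1 − 0.48) = 1/0.52 ≈ 1.923.
ΔG contributes k·ΔG = (+¥321 trillion) / 0.52 ≈ +¥617.3 trillion.
ΔT of −¥271 trillion changes first-round spending by −c·ΔT = +¥130.08 trillion, contributing k·(−c·ΔT) = (+¥130.08 trillion) / 0.52 ≈ +¥250.2 trillion.
Net ΔY = k(ΔG − c·ΔT) = (+¥451.08 trillion) / 0.52 ≈ +¥867 trillion.

+¥867 trillion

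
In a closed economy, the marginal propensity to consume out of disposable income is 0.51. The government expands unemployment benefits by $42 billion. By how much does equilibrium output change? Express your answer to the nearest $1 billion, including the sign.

The transfer change shifts disposable income by +$42 billion, so first-round consumption changes by c·ΔTR = 0.51 × (+$42 billion) = +$21.42 billion.
Expenditure multiplier = 1/(1 − MPC) = 1/(1 − 0.51) = 1/0.49 ≈ 2.041.
The transfer multiplier is c × k ≈ 1.041, so ΔY = k × (c·ΔTR) = (+$21.42 billion) / 0.49 ≈ +$44 billion.

+$44 billion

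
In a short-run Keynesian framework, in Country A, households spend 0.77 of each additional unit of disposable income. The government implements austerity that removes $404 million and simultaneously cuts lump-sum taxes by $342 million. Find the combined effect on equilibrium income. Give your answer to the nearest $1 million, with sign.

Expenditure multiplier = 1/(1 − MPC) = 1/(1 − 0.77) = 1/0.23 ≈ 4.348.
ΔG contributes k·ΔG = (−$404 million) / 0.23 ≈ −$1,756.5 million.
ΔT of −$342 million changes first-round spending by −c·ΔT = +$263.34 million, contributing k·(−c·ΔT) = (+$263.34 million) / 0.23 ≈ +$1,145 million.
Net ΔY = k(ΔG − c·ΔT) = (−$140.66 million) / 0.23 ≈ −$612 million.

−$612 million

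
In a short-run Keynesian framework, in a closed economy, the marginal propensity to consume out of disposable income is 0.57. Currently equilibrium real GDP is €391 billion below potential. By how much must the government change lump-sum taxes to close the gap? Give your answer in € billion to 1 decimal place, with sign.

−€295.0 billion

Spending multiplier = 1/(1 − MPC) = 1/(1 − 0.57) = 1/0.43 ≈ 2.326.
Tax multiplier = −c·k = −0.57/0.43 ≈ −1.326. Need ΔY = +€391 billion, so ΔT = ΔY/(−c·k) = −(+€391 billion) × 0.43 / 0.57 ≈ −€295 billion.
The government should cut lump-sum taxes by €295 billion.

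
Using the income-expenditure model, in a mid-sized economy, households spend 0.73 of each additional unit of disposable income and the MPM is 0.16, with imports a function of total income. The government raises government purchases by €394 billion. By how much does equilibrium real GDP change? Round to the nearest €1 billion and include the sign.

Government-spending multiplier = 1/(1 − c + m) = 1/(1 − 0.73 + 0.16) = 1/0.43 ≈ 2.326.
ΔY = k × ΔG = (+€394 billion) / 0.43 ≈ +€916 billion.

+€916 billion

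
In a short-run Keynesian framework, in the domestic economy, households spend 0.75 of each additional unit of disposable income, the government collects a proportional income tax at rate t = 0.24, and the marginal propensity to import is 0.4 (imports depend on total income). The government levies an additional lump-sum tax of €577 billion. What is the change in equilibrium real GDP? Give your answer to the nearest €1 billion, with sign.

−€521 billion

A lump-sum tax change of +€577 billion shifts disposable income by −€577 billion; first-round consumption changes by −c × ΔT = −0.75 × (+€577 billion) = −€432.75 billion.
Expenditure multiplier = 1/(1 − c(1−t) + m) = 1/(1 − 0.75×0.76 + 0.4) = 1/0.83 ≈ 1.205.
The tax multiplier is −c × k ≈ −0.904, so ΔY = k × (−c·ΔT) = (−€432.75 billion) / 0.83 ≈ −€521 billion.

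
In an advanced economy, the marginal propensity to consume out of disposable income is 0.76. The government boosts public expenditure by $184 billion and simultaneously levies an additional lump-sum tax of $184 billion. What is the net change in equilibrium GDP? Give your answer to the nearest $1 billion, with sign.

Expenditure multiplier = 1/(1 − MPC) = 1/(1 − 0.76) = 1/0.24 ≈ 4.167.
ΔG contributes k·ΔG = (+$184 billion) / 0.24 ≈ +$766.7 billion.
ΔT of +$184 billion changes first-round spending by −c·ΔT = −$139.84 billion, contributing k·(−c·ΔT) = (−$139.84 billion) / 0.24 ≈ −$582.7 billion.
With ΔG = ΔT and no other leakages, the balanced-budget multiplier is 1, so ΔY = ΔG = +$184 billion.

+$184 billion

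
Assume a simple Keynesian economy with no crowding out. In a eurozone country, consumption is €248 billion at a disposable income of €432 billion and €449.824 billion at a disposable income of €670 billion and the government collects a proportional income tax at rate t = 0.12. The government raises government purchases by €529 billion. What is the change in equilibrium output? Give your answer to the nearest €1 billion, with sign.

MPC = ΔC/ΔYd = (449.824 − 248)/(670 − 432) = 201.824/238 = 0.848.
Government-spending multiplier = 1/(1 − c(1−t)) = 1/(1 − 0.848×0.88) = 1/0.25376 ≈ 3.941.
ΔY = k × ΔG = (+€529 billion) / 0.25376 ≈ +€2,085 billion.

+€2,085 billion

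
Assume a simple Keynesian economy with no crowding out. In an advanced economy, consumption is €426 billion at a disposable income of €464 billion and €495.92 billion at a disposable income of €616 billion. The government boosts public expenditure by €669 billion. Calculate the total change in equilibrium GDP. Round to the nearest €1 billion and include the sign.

+€1,239 billion

MPC = ΔC/ΔYd = (495.92 − 426)/(616 − 464) = 69.92/152 = 0.46.
Government-spending multiplier = 1/(1 − MPC) = 1/(1 − 0.46) = 1/0.54 ≈ 1.852.
ΔY = k × ΔG = (+€669 billion) / 0.54 ≈ +€1,239 billion.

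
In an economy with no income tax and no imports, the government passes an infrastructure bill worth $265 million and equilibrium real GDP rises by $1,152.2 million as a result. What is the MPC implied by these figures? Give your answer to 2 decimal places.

Implied spending multiplier k = ΔY/ΔG = 1,152.2/265 ≈ 4.3479.
Since k = 1/(1 − MPC), MPC = 1 − 1/k = 1 − ΔG/ΔY = 1 − 265/1,152.2 ≈ 0.77.

0.77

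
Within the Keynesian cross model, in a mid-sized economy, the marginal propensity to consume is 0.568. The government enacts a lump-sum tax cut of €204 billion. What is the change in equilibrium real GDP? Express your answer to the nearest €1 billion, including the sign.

A lump-sum tax change of −€204 billion shifts disposable income by +€204 billion; first-round consumption changes by −c × ΔT = −0.568 × (−€204 billion) = +€115.872 billion.
Expenditure multiplier = 1/(1 − MPC) = 1/(1 − 0.568) = 1/0.432 ≈ 2.315.
The tax multiplier is −c × k ≈ −1.315, so ΔY = k × (−c·ΔT) = (+€115.872 billion) / 0.432 ≈ +€268 billion.

+€268 billion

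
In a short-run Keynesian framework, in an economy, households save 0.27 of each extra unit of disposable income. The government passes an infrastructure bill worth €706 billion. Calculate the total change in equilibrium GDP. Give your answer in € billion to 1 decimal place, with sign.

+€2,614.8 billion

MPC = 1 − MPS = 1 − 0.27 = 0.73.
Spending multiplier = 1/(1 − MPC) = 1/(1 − 0.73) = 1/0.27 ≈ 3.704.
ΔY = k × ΔG = (+€706 billion) / 0.27 ≈ +€2,614.8 billion.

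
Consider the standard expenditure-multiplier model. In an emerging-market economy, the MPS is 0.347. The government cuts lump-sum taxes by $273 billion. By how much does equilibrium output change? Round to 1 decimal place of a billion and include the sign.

+$513.7 billion

MPC = 1 − MPS = 1 − 0.347 = 0.653.
A lump-sum tax change of −$273 billion shifts disposable income by +$273 billion; first-round consumption changes by −c × ΔT = −0.653 × (−$273 billion) = +$178.269 billion.
Expenditure multiplier = 1/(1 − MPC) = 1/(1 − 0.653) = 1/0.347 ≈ 2.882.
The tax multiplier is −c × k ≈ −1.882, so ΔY = k × (−c·ΔT) = (+$178.269 billion) / 0.347 ≈ +$513.7 billion.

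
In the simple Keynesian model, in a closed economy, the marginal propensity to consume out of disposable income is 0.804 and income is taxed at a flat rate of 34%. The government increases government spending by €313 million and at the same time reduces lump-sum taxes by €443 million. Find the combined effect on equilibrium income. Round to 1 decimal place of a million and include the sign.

Expenditure multiplier = 1/(1 − c(1−t)) = 1/(1 − 0.804×0.66) = 1/0.46936 ≈ 2.131.
ΔG contributes k·ΔG = (+€313 million) / 0.46936 ≈ +€666.9 million.
ΔT of −€443 million changes first-round spending by −c·ΔT = +€356.172 million, contributing k·(−c·ΔT) = (+€356.172 million) / 0.46936 ≈ +€758.8 million.
Net ΔY = k(ΔG − c·ΔT) = (+€669.172 million) / 0.46936 ≈ +€1,425.7 million.

+€1,425.7 million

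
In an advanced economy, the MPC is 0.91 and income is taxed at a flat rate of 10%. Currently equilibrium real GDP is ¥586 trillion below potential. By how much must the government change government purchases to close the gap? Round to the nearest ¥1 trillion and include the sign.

+¥106 trillion

Spending multiplier = 1/(1 − c(1−t)) = 1/(1 − 0.91×0.9) = 1/0.181 ≈ 5.525.
Need ΔY = +¥586 trillion, so ΔG = ΔY/k = (+¥586 trillion) × 0.181 ≈ +¥106 trillion.
The government should increase government purchases by ¥106 trillion.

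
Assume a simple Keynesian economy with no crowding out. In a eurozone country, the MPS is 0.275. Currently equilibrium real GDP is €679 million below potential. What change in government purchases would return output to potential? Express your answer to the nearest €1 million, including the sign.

MPC = 1 − MPS = 1 − 0.275 = 0.725.
Spending multiplier = 1/(1 − MPC) = 1/(1 − 0.725) = 1/0.275 ≈ 3.636.
Need ΔY = +€679 million, so ΔG = ΔY/k = (+€679 million) × 0.275 ≈ +€187 million.
The government should increase government purchases by €187 million.

+€187 million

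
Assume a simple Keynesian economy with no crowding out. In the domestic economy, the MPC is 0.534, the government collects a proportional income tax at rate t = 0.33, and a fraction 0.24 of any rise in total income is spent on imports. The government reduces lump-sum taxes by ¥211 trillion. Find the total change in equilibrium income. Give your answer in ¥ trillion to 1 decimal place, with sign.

+¥127.7 trillion

A lump-sum tax change of −¥211 trillion shifts disposable income by +¥211 trillion; first-round consumption changes by −c × ΔT = −0.534 × (−¥211 trillion) = +¥112.674 trillion.
Expenditure multiplier = 1/(1 − c(1−t) + m) = 1/(1 − 0.534×0.67 + 0.24) = 1/0.88222 ≈ 1.134.
The tax multiplier is −c × k ≈ −0.605, so ΔY = k × (−c·ΔT) = (+¥112.674 trillion) / 0.88222 ≈ +¥127.7 trillion.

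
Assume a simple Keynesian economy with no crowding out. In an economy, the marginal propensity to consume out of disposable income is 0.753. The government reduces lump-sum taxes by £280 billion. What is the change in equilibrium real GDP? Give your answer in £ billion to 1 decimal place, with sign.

A lump-sum tax change of −£280 billion shifts disposable income by +£280 billion; first-round consumption changes by −c × ΔT = −0.753 × (−£280 billion) = +£210.84 billion.
Expenditure multiplier = 1/(1 − MPC) = 1/(1 − 0.753) = 1/0.247 ≈ 4.049.
The tax multiplier is −c × k ≈ −3.049, so ΔY = k × (−c·ΔT) = (+£210.84 billion) / 0.247 ≈ +£853.6 billion.

+£853.6 billion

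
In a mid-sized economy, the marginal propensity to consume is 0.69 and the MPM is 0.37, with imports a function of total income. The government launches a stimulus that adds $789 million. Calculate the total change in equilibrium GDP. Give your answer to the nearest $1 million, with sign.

+$1,160 million

Spending multiplier = 1/(1 − c + m) = 1/(1 − 0.69 + 0.37) = 1/0.68 ≈ 1.471.
ΔY = k × ΔG = (+$789 million) / 0.68 ≈ +$1,160 million.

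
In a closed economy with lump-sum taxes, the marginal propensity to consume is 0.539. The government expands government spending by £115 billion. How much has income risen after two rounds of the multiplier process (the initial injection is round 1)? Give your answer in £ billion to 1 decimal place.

£177.0 billion

Round 1 adds ΔG = £115 billion; each later round is MPC = 0.539 times the previous.
After 2 rounds: 115 + 61.985 = ΔG·(1 − c^2)/(1 − c) = 115 × (1 − 0.290521)/0.461 ≈ £177 billion.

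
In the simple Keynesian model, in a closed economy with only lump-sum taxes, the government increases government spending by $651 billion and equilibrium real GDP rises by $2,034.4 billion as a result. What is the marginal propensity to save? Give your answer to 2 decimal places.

Implied spending multiplier k = ΔY/ΔG = 2,034.4/651 ≈ 3.125.
Since k = 1/(1 − MPC), MPC = 1 − 1/k = 1 − ΔG/ΔY = 1 − 651/2,034.4 ≈ 0.68.
MPS = 1 − MPC = 0.32.

0.32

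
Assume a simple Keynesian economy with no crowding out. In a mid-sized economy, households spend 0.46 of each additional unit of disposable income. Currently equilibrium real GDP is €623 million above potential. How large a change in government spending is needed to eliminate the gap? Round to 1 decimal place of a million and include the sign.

Spending multiplier = 1/(1 − MPC) = 1/(1 − 0.46) = 1/0.54 ≈ 1.852.
Need ΔY = −€623 million, so ΔG = ΔY/k = (−€623 million) × 0.54 ≈ −€336.4 million.
The government should cut government spending by €336.4 million.

−€336.4 million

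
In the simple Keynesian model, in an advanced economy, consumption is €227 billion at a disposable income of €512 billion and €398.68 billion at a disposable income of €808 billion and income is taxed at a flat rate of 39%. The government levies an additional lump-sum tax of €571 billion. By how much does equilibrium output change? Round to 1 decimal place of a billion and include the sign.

MPC = ΔC/ΔYd = (398.68 − 227)/(808 − 512) = 171.68/296 = 0.58.
A lump-sum tax change of +€571 billion shifts disposable income by −€571 billion; first-round consumption changes by −c × ΔT = −0.58 × (+€571 billion) = −€331.18 billion.
Expenditure multiplier = 1/(1 − c(1−t)) = 1/(1 − 0.58×0.61) = 1/0.6462 ≈ 1.548.
The tax multiplier is −c × k ≈ −0.898, so ΔY = k × (−c·ΔT) = (−€331.18 billion) / 0.6462 ≈ −€512.5 billion.

−€512.5 billion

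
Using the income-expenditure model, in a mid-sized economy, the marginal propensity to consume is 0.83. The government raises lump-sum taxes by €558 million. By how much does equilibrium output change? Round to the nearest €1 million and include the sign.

−€2,724 million

A lump-sum tax change of +€558 million shifts disposable income by −€558 million; first-round consumption changes by −c × ΔT = −0.83 × (+€558 million) = −€463.14 million.
Expenditure multiplier = 1/(1 − MPC) = 1/(1 − 0.83) = 1/0.17 ≈ 5.882.
The tax multiplier is −c × k ≈ −4.882, so ΔY = k × (−c·ΔT) = (−€463.14 million) / 0.17 ≈ −€2,724 million.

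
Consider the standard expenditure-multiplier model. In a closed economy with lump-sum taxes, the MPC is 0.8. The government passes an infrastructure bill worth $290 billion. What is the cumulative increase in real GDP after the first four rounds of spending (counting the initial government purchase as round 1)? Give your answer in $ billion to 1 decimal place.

$856.1 billion

Round 1 adds ΔG = $290 billion; each later round is MPC = 0.8 times the previous.
After 4 rounds: 290 + 232 + 185.6 + 148.48 = ΔG·(1 − c^4)/(1 − c) = 290 × (1 − 0.4096)/0.2 ≈ $856.1 billion.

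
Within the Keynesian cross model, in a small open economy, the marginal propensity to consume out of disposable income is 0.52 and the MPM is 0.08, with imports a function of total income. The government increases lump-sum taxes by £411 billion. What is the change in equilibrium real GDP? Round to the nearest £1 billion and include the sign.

−£382 billion

A lump-sum tax change of +£411 billion shifts disposable income by −£411 billion; first-round consumption changes by −c × ΔT = −0.52 × (+£411 billion) = −£213.72 billion.
Expenditure multiplier = 1/(1 − c + m) = 1/(1 − 0.52 + 0.08) = 1/0.56 ≈ 1.786.
The tax multiplier is −c × k ≈ −0.929, so ΔY = k × (−c·ΔT) = (−£213.72 billion) / 0.56 ≈ −£382 billion.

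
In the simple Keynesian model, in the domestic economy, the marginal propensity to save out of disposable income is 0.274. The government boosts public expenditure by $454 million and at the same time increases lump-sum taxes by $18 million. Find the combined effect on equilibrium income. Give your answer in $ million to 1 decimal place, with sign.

MPC = 1 − MPS = 1 − 0.274 = 0.726.
Expenditure multiplier = 1/(1 − MPC) = 1/(1 − 0.726) = 1/0.274 ≈ 3.65.
ΔG contributes k·ΔG = (+$454 million) / 0.274 ≈ +$1,656.9 million.
ΔT of +$18 million changes first-round spending by −c·ΔT = −$13.068 million, contributing k·(−c·ΔT) = (−$13.068 million) / 0.274 ≈ −$47.7 million.
Net ΔY = k(ΔG − c·ΔT) = (+$440.932 million) / 0.274 ≈ +$1,609.2 million.

+$1,609.2 million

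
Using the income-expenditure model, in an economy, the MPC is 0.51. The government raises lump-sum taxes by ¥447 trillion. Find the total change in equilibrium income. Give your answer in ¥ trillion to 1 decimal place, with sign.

−¥465.2 trillion

A lump-sum tax change of +¥447 trillion shifts disposable income by −¥447 trillion; first-round consumption changes by −c × ΔT = −0.51 × (+¥447 trillion) = −¥227.97 trillion.
Expenditure multiplier = 1/(1 − MPC) = 1/(1 − 0.51) = 1/0.49 ≈ 2.041.
The tax multiplier is −c × k ≈ −1.041, so ΔY = k × (−c·ΔT) = (−¥227.97 trillion) / 0.49 ≈ −¥465.2 trillion.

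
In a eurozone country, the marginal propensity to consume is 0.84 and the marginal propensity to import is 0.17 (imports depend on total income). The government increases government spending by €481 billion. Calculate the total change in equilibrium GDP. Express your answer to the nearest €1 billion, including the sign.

Spending multiplier = 1/(1 − c + m) = 1/(1 − 0.84 + 0.17) = 1/0.33 ≈ 3.03.
ΔY = k × ΔG = (+€481 billion) / 0.33 ≈ +€1,458 billion.

+€1,458 billion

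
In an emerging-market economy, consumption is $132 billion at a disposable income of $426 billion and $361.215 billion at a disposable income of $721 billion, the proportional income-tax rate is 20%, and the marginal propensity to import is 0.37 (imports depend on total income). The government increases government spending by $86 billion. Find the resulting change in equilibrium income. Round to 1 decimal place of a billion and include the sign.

MPC = ΔC/ΔYd = (361.215 − 132)/(721 − 426) = 229.215/295 = 0.777.
Spending multiplier = 1/(1 − c(1−t) + m) = 1/(1 − 0.777×0.8 + 0.37) = 1/0.7484 ≈ 1.336.
ΔY = k × ΔG = (+$86 billion) / 0.7484 ≈ +$114.9 billion.

+$114.9 billion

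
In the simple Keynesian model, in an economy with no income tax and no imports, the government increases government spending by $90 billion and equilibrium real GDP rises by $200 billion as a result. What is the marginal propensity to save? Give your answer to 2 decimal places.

0.45

Implied spending multiplier k = ΔY/ΔG = 200/90 ≈ 2.2222.
Since k = 1/(1 − MPC), MPC = 1 − 1/k = 1 − ΔG/ΔY = 1 − 90/200 = 0.55.
MPS = 1 − MPC = 0.45.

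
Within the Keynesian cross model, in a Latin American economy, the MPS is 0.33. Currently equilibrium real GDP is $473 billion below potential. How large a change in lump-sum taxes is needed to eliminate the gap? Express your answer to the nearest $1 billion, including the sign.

MPC = 1 − MPS = 1 − 0.33 = 0.67.
Spending multiplier = 1/(1 − MPC) = 1/(1 − 0.67) = 1/0.33 ≈ 3.03.
Tax multiplier = −c·k = −0.67/0.33 ≈ −2.03. Need ΔY = +$473 billion, so ΔT = ΔY/(−c·k) = −(+$473 billion) × 0.33 / 0.67 ≈ −$233 billion.
The government should cut lump-sum taxes by $233 billion.

−$233 billion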